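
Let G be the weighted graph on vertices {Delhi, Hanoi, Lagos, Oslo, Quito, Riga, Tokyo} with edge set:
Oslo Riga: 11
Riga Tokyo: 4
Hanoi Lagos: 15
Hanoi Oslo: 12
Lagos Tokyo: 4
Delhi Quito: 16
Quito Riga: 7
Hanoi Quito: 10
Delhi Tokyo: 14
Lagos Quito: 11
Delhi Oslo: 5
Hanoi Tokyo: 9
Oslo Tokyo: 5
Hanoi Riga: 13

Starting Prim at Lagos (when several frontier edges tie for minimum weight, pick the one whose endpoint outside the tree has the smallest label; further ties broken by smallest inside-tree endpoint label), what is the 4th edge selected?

Delhi-Oslo

Grow the tree from Lagos using Prim:
Step 1: cheapest edge leaving the tree is Lagos Tokyo (4); add Tokyo.
Step 2: cheapest edge leaving the tree is Riga Tokyo (4); add Riga.
Step 3: cheapest edge leaving the tree is Oslo Tokyo (5); add Oslo.
Step 4: cheapest edge leaving the tree is Delhi Oslo (5); add Delhi.
Step 5: cheapest edge leaving the tree is Quito Riga (7); add Quito.
Step 6: cheapest edge leaving the tree is Hanoi Tokyo (9); add Hanoi.
The 4th edge added is Delhi Oslo.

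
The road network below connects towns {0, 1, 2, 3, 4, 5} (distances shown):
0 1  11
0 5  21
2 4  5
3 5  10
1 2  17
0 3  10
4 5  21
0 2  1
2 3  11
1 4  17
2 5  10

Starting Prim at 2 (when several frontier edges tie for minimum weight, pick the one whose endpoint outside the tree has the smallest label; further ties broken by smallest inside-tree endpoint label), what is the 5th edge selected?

Prim's algorithm from 2:
Step 1: cheapest edge leaving the tree is 0 2 (1); add 0.
Step 2: cheapest edge leaving the tree is 2 4 (5); add 4.
Step 3: cheapest edge leaving the tree is 0 3 (10); add 3.
Step 4: cheapest edge leaving the tree is 2 5 (10); add 5.
Step 5: cheapest edge leaving the tree is 0 1 (11); add 1.
The 5th edge added is 0 1.

0-1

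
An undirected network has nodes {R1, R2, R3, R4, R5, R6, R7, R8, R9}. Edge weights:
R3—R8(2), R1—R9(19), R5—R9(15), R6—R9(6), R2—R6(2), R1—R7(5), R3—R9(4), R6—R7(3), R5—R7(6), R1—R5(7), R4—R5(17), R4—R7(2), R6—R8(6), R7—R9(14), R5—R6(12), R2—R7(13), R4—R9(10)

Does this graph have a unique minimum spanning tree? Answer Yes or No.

No

Kruskal's algorithm — process edges by increasing weight (ties by edge label):
R2—R6 (2): add — endpoints in different components.
R3—R8 (2): add — endpoints in different components.
R4—R7 (2): add — endpoints in different components.
R6—R7 (3): add — endpoints in different components.
R3—R9 (4): add — endpoints in different components.
R1—R7 (5): add — endpoints in different components.
R5—R7 (6): add — endpoints in different components.
R6—R8 (6): add — endpoints in different components.
Non-tree edge R6—R9 has weight 6, equal to the heaviest edge on its tree cycle — swapping gives another MST of the same weight. Not unique.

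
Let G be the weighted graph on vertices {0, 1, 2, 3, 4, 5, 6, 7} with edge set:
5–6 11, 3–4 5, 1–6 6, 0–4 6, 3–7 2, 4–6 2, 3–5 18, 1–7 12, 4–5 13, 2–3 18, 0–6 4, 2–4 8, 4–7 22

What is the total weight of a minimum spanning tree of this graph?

Prim's algorithm from 4:
Step 1: cheapest edge leaving the tree is 4–6 (2); add 6.
Step 2: cheapest edge leaving the tree is 0–6 (4); add 0.
Step 3: cheapest edge leaving the tree is 3–4 (5); add 3.
Step 4: cheapest edge leaving the tree is 3–7 (2); add 7.
Step 5: cheapest edge leaving the tree is 1–6 (6); add 1.
Step 6: cheapest edge leaving the tree is 2–4 (8); add 2.
Step 7: cheapest edge leaving the tree is 5–6 (11); add 5.
MST edges: 4–6, 0–6, 3–4, 3–7, 1–6, 2–4, 5–6; total weight 2+4+5+2+6+8+11 = 38.

38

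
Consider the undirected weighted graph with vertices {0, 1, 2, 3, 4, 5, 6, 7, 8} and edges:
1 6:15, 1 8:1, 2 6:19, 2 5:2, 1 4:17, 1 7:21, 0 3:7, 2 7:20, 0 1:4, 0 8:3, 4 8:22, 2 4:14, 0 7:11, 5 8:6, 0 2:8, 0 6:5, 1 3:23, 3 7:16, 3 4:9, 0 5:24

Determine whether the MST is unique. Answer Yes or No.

Kruskal: consider edges lightest-first.
1 8 (1): add — endpoints in different components.
2 5 (2): add — endpoints in different components.
0 8 (3): add — endpoints in different components.
0 1 (4): skip — 0 and 1 already connected.
0 6 (5): add — endpoints in different components.
5 8 (6): add — endpoints in different components.
0 3 (7): add — endpoints in different components.
0 2 (8): skip — 0 and 2 already connected.
3 4 (9): add — endpoints in different components.
0 7 (11): add — endpoints in different components.
Every non-tree edge has weight strictly greater than the heaviest edge on the tree path between its endpoints, so the MST is unique.

Yes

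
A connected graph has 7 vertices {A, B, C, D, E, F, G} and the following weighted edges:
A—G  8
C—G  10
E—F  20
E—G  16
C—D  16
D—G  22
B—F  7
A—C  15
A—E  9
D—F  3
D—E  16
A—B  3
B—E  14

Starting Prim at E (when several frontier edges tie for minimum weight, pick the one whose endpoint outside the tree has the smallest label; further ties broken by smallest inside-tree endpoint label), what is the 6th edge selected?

Grow the tree from E using Prim:
Step 1: frontier [A—E 9, B—E 14, D—E 16, E—G 16, E—F 20] → take A—E (9); add A.
Step 2: frontier [A—B 3, A—G 8, A—C 15, B—E 14, D—E 16, E—G 16, E—F 20] → take A—B (3); add B.
Step 3: frontier [A—G 8, A—C 15, B—F 7, D—E 16, E—G 16, E—F 20] → take B—F (7); add F.
Step 4: frontier [A—G 8, A—C 15, D—E 16, E—G 16, D—F 3] → take D—F (3); add D.
Step 5: frontier [A—G 8, A—C 15, C—D 16, D—G 22, E—G 16] → take A—G (8); add G.
Step 6: frontier [A—C 15, C—D 16, C—G 10] → take C—G (10); add C.
The 6th edge added is C—G.

C-G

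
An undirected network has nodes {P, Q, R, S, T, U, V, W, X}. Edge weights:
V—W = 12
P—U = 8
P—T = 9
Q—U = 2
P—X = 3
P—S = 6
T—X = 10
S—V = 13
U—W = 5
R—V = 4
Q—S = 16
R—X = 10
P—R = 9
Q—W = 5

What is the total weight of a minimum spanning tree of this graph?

Grow the tree from Q using Prim:
Step 1: frontier [Q—U 2, Q—W 5, Q—S 16] → take Q—U (2); add U.
Step 2: frontier [Q—W 5, Q—S 16, U—W 5, P—U 8] → take Q—W (5); add W.
Step 3: frontier [Q—S 16, P—U 8, V—W 12] → take P—U (8); add P.
Step 4: frontier [P—X 3, P—S 6, P—R 9, P—T 9, Q—S 16, V—W 12] → take P—X (3); add X.
Step 5: frontier [P—S 6, P—R 9, P—T 9, Q—S 16, V—W 12, R—X 10, T—X 10] → take P—S (6); add S.
Step 6: frontier [P—R 9, P—T 9, S—V 13, V—W 12, R—X 10, T—X 10] → take P—R (9); add R.
Step 7: frontier [P—T 9, R—V 4, S—V 13, V—W 12, T—X 10] → take R—V (4); add V.
Step 8: frontier [P—T 9, T—X 10] → take P—T (9); add T.
MST edges: Q—U, Q—W, P—U, P—X, P—S, P—R, R—V, P—T; total weight 2+5+8+3+6+9+4+9 = 46.

46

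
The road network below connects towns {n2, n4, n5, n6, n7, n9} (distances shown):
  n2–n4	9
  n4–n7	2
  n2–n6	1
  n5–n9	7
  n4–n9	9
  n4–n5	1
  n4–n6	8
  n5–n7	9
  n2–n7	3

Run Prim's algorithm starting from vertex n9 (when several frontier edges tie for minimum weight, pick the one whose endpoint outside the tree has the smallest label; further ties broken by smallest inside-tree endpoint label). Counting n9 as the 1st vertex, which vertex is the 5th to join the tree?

n2

Prim's algorithm from n9:
Step 1: frontier [n5–n9 7, n4–n9 9] → take n5–n9 (7); add n5.
Step 2: frontier [n4–n5 1, n5–n7 9, n4–n9 9] → take n4–n5 (1); add n4.
Step 3: frontier [n4–n7 2, n4–n6 8, n2–n4 9, n5–n7 9] → take n4–n7 (2); add n7.
Step 4: frontier [n4–n6 8, n2–n4 9, n2–n7 3] → take n2–n7 (3); add n2.
Step 5: frontier [n2–n6 1, n4–n6 8] → take n2–n6 (1); add n6.
Vertex order: n9, n5, n4, n7, n2, n6. The 5th vertex is n2.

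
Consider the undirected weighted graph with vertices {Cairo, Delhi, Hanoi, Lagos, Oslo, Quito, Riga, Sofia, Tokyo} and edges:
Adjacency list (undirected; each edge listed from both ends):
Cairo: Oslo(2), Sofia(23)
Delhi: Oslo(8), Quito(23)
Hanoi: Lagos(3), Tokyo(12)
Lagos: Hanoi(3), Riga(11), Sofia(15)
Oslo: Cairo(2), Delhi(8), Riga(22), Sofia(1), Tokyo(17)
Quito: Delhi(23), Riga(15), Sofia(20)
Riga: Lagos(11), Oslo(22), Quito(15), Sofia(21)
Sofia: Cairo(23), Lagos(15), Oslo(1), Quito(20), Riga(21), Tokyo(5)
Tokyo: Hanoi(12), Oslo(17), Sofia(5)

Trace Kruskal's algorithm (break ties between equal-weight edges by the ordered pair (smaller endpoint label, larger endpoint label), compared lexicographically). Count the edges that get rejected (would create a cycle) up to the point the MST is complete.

1

Kruskal: consider edges lightest-first.
Oslo–Sofia (1): add — endpoints in different components.
Cairo–Oslo (2): add — endpoints in different components.
Hanoi–Lagos (3): add — endpoints in different components.
Sofia–Tokyo (5): add — endpoints in different components.
Delhi–Oslo (8): add — endpoints in different components.
Lagos–Riga (11): add — endpoints in different components.
Hanoi–Tokyo (12): add — endpoints in different components.
Lagos–Sofia (15): skip — Lagos and Sofia already connected.
Quito–Riga (15): add — endpoints in different components.
Edges rejected before the tree was complete: 1.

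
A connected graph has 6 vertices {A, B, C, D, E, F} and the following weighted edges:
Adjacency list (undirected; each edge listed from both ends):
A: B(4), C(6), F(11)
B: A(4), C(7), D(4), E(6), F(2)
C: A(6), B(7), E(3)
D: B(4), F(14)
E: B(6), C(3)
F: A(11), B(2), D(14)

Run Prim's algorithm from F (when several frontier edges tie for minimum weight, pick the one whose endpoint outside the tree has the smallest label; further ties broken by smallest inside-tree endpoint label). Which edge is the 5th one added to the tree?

Grow the tree from F using Prim:
Step 1: cheapest edge leaving the tree is B-F (2); add B.
Step 2: cheapest edge leaving the tree is A-B (4); add A.
Step 3: cheapest edge leaving the tree is B-D (4); add D.
Step 4: cheapest edge leaving the tree is A-C (6); add C.
Step 5: cheapest edge leaving the tree is C-E (3); add E.
The 5th edge added is C-E.

C-E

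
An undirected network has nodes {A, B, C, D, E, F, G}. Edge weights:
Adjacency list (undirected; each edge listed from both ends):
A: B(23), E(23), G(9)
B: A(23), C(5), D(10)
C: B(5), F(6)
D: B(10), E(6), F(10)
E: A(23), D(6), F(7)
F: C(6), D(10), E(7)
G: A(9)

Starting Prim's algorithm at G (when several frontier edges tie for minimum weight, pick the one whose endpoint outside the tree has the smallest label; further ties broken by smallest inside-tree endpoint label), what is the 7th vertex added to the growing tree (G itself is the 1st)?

D

Grow the tree from G using Prim:
Step 1: frontier [A—G 9] → take A—G (9); add A.
Step 2: frontier [A—B 23, A—E 23] → take A—B (23); add B.
Step 3: frontier [A—E 23, B—C 5, B—D 10] → take B—C (5); add C.
Step 4: frontier [A—E 23, B—D 10, C—F 6] → take C—F (6); add F.
Step 5: frontier [A—E 23, B—D 10, E—F 7, D—F 10] → take E—F (7); add E.
Step 6: frontier [B—D 10, D—E 6, D—F 10] → take D—E (6); add D.
Vertex order: G, A, B, C, F, E, D. The 7th vertex is D.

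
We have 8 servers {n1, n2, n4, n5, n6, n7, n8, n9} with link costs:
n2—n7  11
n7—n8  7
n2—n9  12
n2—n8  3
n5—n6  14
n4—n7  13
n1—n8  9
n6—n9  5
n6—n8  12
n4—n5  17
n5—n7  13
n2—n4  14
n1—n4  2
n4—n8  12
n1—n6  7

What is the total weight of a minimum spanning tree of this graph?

Kruskal's algorithm — process edges by increasing weight (ties by edge label):
n1—n4 (2): add — endpoints in different components.
n2—n8 (3): add — endpoints in different components.
n6—n9 (5): add — endpoints in different components.
n1—n6 (7): add — endpoints in different components.
n7—n8 (7): add — endpoints in different components.
n1—n8 (9): add — endpoints in different components.
n2—n7 (11): skip — n2 and n7 already connected.
n2—n9 (12): skip — n2 and n9 already connected.
n4—n8 (12): skip — n8 and n4 already connected.
n6—n8 (12): skip — n8 and n6 already connected.
n4—n7 (13): skip — n4 and n7 already connected.
n5—n7 (13): add — endpoints in different components.
MST edges: n1—n4, n2—n8, n6—n9, n1—n6, n7—n8, n1—n8, n5—n7; total weight 2+3+5+7+7+9+13 = 46.

46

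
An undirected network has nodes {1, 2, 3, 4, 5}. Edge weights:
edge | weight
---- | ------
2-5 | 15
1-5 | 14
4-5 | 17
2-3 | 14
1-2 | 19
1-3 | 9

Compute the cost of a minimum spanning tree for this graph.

54

Sort edges by weight, then run Kruskal:
1-3 (9): add — endpoints in different components.
1-5 (14): add — endpoints in different components.
2-3 (14): add — endpoints in different components.
2-5 (15): skip — 2 and 5 already connected.
4-5 (17): add — endpoints in different components.
MST edges: 1-3, 1-5, 2-3, 4-5; total weight 9+14+14+17 = 54.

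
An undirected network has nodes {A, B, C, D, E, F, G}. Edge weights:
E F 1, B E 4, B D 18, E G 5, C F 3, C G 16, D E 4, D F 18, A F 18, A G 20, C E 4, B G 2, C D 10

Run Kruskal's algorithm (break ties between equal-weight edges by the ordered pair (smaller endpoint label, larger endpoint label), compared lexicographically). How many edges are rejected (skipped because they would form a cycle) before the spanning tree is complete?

Kruskal's algorithm — process edges by increasing weight (ties by edge label):
E F (1): add — endpoints in different components.
B G (2): add — endpoints in different components.
C F (3): add — endpoints in different components.
B E (4): add — endpoints in different components.
C E (4): skip — C and E already connected.
D E (4): add — endpoints in different components.
E G (5): skip — E and G already connected.
C D (10): skip — C and D already connected.
C G (16): skip — C and G already connected.
A F (18): add — endpoints in different components.
Edges rejected before the tree was complete: 4.

4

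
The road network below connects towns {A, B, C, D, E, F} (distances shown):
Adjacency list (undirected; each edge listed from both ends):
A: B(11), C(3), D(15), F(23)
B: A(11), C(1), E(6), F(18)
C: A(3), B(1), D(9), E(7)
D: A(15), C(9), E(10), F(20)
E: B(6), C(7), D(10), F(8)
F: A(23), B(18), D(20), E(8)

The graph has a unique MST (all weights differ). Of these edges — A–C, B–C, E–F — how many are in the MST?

3

Kruskal: consider edges lightest-first.
B–C (1): add. Components now {A} {B,C} {D} {E} {F}
A–C (3): add. Components now {A,B,C} {D} {E} {F}
B–E (6): add. Components now {A,B,C,E} {D} {F}
C–E (7): skip — C and E already connected.
E–F (8): add. Components now {A,B,C,E,F} {D}
C–D (9): add. Components now {A,B,C,D,E,F}
MST edge set: {B–C, A–C, B–E, E–F, C–D}.
Of the listed edges, {A–C, B–C, E–F} are in the MST → 3.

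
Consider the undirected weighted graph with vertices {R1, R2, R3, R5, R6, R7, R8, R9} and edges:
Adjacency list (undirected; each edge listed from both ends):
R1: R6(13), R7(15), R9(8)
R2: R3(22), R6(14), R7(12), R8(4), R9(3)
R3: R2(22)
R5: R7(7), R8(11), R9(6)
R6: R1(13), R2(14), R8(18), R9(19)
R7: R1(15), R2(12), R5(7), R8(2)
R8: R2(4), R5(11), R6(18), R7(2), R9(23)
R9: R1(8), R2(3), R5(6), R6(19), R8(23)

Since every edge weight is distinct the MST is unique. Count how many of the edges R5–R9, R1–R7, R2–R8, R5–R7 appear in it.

Kruskal: consider edges lightest-first.
R7–R8 (2): add — endpoints in different components.
R2–R9 (3): add — endpoints in different components.
R2–R8 (4): add — endpoints in different components.
R5–R9 (6): add — endpoints in different components.
R5–R7 (7): skip — R5 and R7 already connected.
R1–R9 (8): add — endpoints in different components.
R5–R8 (11): skip — R5 and R8 already connected.
R2–R7 (12): skip — R2 and R7 already connected.
R1–R6 (13): add — endpoints in different components.
R2–R6 (14): skip — R6 and R2 already connected.
R1–R7 (15): skip — R7 and R1 already connected.
R6–R8 (18): skip — R6 and R8 already connected.
R6–R9 (19): skip — R6 and R9 already connected.
R2–R3 (22): add — endpoints in different components.
MST edge set: {R7–R8, R2–R9, R2–R8, R5–R9, R1–R9, R1–R6, R2–R3}.
Of the listed edges, {R5–R9, R2–R8} are in the MST → 2.

2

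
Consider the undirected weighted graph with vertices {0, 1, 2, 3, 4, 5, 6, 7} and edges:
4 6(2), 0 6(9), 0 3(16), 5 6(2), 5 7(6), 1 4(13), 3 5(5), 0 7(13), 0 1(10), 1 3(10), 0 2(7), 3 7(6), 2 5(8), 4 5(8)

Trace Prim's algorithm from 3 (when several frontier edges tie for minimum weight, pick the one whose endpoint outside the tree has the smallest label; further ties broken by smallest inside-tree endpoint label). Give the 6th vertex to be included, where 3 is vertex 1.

Grow the tree from 3 using Prim:
Step 1: frontier [3 5 5, 3 7 6, 1 3 10, 0 3 16] → take 3 5 (5); add 5.
Step 2: frontier [3 7 6, 1 3 10, 0 3 16, 5 6 2, 5 7 6, 2 5 8, 4 5 8] → take 5 6 (2); add 6.
Step 3: frontier [3 7 6, 1 3 10, 0 3 16, 5 7 6, 2 5 8, 4 5 8, 4 6 2, 0 6 9] → take 4 6 (2); add 4.
Step 4: frontier [3 7 6, 1 3 10, 0 3 16, 1 4 13, 5 7 6, 2 5 8, 0 6 9] → take 3 7 (6); add 7.
Step 5: frontier [1 3 10, 0 3 16, 1 4 13, 2 5 8, 0 6 9, 0 7 13] → take 2 5 (8); add 2.
Step 6: frontier [0 2 7, 1 3 10, 0 3 16, 1 4 13, 0 6 9, 0 7 13] → take 0 2 (7); add 0.
Step 7: frontier [0 1 10, 1 3 10, 1 4 13] → take 0 1 (10); add 1.
Vertex order: 3, 5, 6, 4, 7, 2, 0, 1. The 6th vertex is 2.

2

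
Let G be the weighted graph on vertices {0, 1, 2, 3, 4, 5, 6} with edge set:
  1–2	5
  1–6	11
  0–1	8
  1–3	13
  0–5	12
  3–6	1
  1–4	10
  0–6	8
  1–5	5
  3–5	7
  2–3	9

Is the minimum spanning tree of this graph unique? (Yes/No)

No

Kruskal's algorithm — process edges by increasing weight (ties by edge label):
3–6 (1): add — endpoints in different components.
1–2 (5): add — endpoints in different components.
1–5 (5): add — endpoints in different components.
3–5 (7): add — endpoints in different components.
0–1 (8): add — endpoints in different components.
0–6 (8): skip — 0 and 6 already connected.
2–3 (9): skip — 2 and 3 already connected.
1–4 (10): add — endpoints in different components.
Non-tree edge 0–6 has weight 8, equal to the heaviest edge on its tree cycle — swapping gives another MST of the same weight. Not unique.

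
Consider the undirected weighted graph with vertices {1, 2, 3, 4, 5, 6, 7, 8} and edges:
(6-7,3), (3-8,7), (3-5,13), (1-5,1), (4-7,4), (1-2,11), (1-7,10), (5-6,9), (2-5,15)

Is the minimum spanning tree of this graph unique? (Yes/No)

Kruskal's algorithm — process edges by increasing weight (ties by edge label):
1-5 (1): add — endpoints in different components.
6-7 (3): add — endpoints in different components.
4-7 (4): add — endpoints in different components.
3-8 (7): add — endpoints in different components.
5-6 (9): add — endpoints in different components.
1-7 (10): skip — 1 and 7 already connected.
1-2 (11): add — endpoints in different components.
3-5 (13): add — endpoints in different components.
Every non-tree edge has weight strictly greater than the heaviest edge on the tree path between its endpoints, so the MST is unique.

Yes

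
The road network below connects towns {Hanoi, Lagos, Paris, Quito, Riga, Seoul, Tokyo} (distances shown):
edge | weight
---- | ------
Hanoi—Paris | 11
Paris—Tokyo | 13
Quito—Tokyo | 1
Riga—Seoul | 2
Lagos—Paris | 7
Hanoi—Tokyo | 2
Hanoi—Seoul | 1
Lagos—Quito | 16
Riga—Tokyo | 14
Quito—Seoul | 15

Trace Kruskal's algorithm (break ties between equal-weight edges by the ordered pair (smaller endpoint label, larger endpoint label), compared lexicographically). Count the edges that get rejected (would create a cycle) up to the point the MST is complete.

Kruskal: consider edges lightest-first.
Hanoi—Seoul (1): add — endpoints in different components.
Quito—Tokyo (1): add — endpoints in different components.
Hanoi—Tokyo (2): add — endpoints in different components.
Riga—Seoul (2): add — endpoints in different components.
Lagos—Paris (7): add — endpoints in different components.
Hanoi—Paris (11): add — endpoints in different components.
Edges rejected before the tree was complete: 0.

0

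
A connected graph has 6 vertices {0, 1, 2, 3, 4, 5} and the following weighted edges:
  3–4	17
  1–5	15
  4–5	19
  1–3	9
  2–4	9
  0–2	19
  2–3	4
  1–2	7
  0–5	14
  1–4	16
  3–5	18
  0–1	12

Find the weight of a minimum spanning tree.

46

Sort edges by weight, then run Kruskal:
2–3 (4): add — endpoints in different components.
1–2 (7): add — endpoints in different components.
1–3 (9): skip — 1 and 3 already connected.
2–4 (9): add — endpoints in different components.
0–1 (12): add — endpoints in different components.
0–5 (14): add — endpoints in different components.
MST edges: 2–3, 1–2, 2–4, 0–1, 0–5; total weight 4+7+9+12+14 = 46.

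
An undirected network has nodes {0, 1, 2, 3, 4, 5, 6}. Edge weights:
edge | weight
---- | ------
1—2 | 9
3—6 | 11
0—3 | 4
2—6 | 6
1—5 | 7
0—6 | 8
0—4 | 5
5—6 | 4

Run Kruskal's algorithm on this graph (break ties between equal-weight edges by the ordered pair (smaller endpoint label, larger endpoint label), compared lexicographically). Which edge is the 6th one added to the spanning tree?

0-6

Sort edges by weight, then run Kruskal:
0—3 (4): add — endpoints in different components.
5—6 (4): add — endpoints in different components.
0—4 (5): add — endpoints in different components.
2—6 (6): add — endpoints in different components.
1—5 (7): add — endpoints in different components.
0—6 (8): add — endpoints in different components.
The 6th edge added is 0—6.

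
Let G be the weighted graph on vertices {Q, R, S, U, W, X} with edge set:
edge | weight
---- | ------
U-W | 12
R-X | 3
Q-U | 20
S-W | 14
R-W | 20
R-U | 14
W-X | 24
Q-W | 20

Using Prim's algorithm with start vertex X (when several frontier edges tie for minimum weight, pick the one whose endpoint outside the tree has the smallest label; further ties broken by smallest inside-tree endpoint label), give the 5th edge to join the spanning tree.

Q-U

Prim's algorithm from X:
Step 1: cheapest edge leaving the tree is R-X (3); add R.
Step 2: cheapest edge leaving the tree is R-U (14); add U.
Step 3: cheapest edge leaving the tree is U-W (12); add W.
Step 4: cheapest edge leaving the tree is S-W (14); add S.
Step 5: cheapest edge leaving the tree is Q-U (20); add Q.
The 5th edge added is Q-U.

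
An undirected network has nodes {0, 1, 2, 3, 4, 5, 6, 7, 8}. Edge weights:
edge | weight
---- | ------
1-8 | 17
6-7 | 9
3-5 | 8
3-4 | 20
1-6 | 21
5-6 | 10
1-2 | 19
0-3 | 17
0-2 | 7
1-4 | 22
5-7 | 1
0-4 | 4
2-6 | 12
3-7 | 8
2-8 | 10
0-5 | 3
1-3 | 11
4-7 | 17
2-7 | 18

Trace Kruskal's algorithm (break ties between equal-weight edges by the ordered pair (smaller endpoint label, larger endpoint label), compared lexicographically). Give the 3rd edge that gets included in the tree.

Kruskal's algorithm — process edges by increasing weight (ties by edge label):
5-7 (1): add — endpoints in different components.
0-5 (3): add — endpoints in different components.
0-4 (4): add — endpoints in different components.
0-2 (7): add — endpoints in different components.
3-5 (8): add — endpoints in different components.
3-7 (8): skip — 3 and 7 already connected.
6-7 (9): add — endpoints in different components.
2-8 (10): add — endpoints in different components.
5-6 (10): skip — 5 and 6 already connected.
1-3 (11): add — endpoints in different components.
The 3rd edge added is 0-4.

0-4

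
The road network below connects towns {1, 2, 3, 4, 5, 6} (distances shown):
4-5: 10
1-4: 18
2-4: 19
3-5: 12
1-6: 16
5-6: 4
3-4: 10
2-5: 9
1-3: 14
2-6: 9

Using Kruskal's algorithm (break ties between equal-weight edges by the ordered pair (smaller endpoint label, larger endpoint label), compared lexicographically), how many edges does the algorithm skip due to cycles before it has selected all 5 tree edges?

Sort edges by weight, then run Kruskal:
5-6 (4): add — endpoints in different components.
2-5 (9): add — endpoints in different components.
2-6 (9): skip — 2 and 6 already connected.
3-4 (10): add — endpoints in different components.
4-5 (10): add — endpoints in different components.
3-5 (12): skip — 3 and 5 already connected.
1-3 (14): add — endpoints in different components.
Edges rejected before the tree was complete: 2.

2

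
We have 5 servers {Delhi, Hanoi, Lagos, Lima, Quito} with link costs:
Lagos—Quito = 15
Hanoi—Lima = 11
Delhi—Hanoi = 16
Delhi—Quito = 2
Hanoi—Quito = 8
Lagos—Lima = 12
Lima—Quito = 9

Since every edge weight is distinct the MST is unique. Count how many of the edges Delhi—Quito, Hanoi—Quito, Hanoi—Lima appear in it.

Kruskal's algorithm — process edges by increasing weight (ties by edge label):
Delhi—Quito (2): add. Components now {Lagos} {Lima} {Delhi,Quito} {Hanoi}
Hanoi—Quito (8): add. Components now {Lagos} {Lima} {Delhi,Hanoi,Quito}
Lima—Quito (9): add. Components now {Lagos} {Delhi,Hanoi,Lima,Quito}
Hanoi—Lima (11): skip — Lima and Hanoi already connected.
Lagos—Lima (12): add. Components now {Delhi,Hanoi,Lagos,Lima,Quito}
MST edge set: {Delhi—Quito, Hanoi—Quito, Lima—Quito, Lagos—Lima}.
Of the listed edges, {Delhi—Quito, Hanoi—Quito} are in the MST → 2.

2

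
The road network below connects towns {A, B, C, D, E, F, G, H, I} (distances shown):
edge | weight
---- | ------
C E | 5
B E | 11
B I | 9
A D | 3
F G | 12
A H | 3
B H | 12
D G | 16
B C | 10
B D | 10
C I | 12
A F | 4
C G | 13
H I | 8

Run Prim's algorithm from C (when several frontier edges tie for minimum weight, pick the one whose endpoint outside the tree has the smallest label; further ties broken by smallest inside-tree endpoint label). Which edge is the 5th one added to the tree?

Prim's algorithm from C:
Step 1: frontier [C E 5, B C 10, C I 12, C G 13] → take C E (5); add E.
Step 2: frontier [B C 10, C I 12, C G 13, B E 11] → take B C (10); add B.
Step 3: frontier [B I 9, B D 10, B H 12, C I 12, C G 13] → take B I (9); add I.
Step 4: frontier [B D 10, B H 12, C G 13, H I 8] → take H I (8); add H.
Step 5: frontier [B D 10, C G 13, A H 3] → take A H (3); add A.
Step 6: frontier [A D 3, A F 4, B D 10, C G 13] → take A D (3); add D.
Step 7: frontier [A F 4, C G 13, D G 16] → take A F (4); add F.
Step 8: frontier [C G 13, D G 16, F G 12] → take F G (12); add G.
The 5th edge added is A H.

A-H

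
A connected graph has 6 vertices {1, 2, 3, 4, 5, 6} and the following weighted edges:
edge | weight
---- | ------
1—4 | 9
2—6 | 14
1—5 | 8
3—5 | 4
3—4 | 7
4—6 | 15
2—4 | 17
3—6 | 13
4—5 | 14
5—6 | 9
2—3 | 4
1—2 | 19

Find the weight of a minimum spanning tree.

32

Kruskal: consider edges lightest-first.
2—3 (4): add — endpoints in different components.
3—5 (4): add — endpoints in different components.
3—4 (7): add — endpoints in different components.
1—5 (8): add — endpoints in different components.
1—4 (9): skip — 1 and 4 already connected.
5—6 (9): add — endpoints in different components.
MST edges: 2—3, 3—5, 3—4, 1—5, 5—6; total weight 4+4+7+8+9 = 32.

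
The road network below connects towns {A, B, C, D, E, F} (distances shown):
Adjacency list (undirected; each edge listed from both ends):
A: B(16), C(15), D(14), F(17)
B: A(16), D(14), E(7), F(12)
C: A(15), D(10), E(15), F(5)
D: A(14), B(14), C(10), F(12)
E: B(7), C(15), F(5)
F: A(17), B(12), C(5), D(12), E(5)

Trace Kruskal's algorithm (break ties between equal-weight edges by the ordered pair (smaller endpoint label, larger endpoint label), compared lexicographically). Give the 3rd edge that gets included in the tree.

Kruskal's algorithm — process edges by increasing weight (ties by edge label):
C—F (5): add. Components now {A} {B} {C,F} {D} {E}
E—F (5): add. Components now {A} {B} {C,E,F} {D}
B—E (7): add. Components now {A} {B,C,E,F} {D}
C—D (10): add. Components now {A} {B,C,D,E,F}
B—F (12): skip — B and F already connected.
D—F (12): skip — D and F already connected.
A—D (14): add. Components now {A,B,C,D,E,F}
The 3rd edge added is B—E.

B-E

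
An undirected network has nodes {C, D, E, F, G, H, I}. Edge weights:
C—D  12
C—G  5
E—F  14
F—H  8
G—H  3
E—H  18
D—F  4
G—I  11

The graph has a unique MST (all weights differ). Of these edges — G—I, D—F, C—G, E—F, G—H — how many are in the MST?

Kruskal: consider edges lightest-first.
G—H (3): add. Components now {C} {D} {E} {F} {G,H} {I}
D—F (4): add. Components now {C} {D,F} {E} {G,H} {I}
C—G (5): add. Components now {C,G,H} {D,F} {E} {I}
F—H (8): add. Components now {C,D,F,G,H} {E} {I}
G—I (11): add. Components now {C,D,F,G,H,I} {E}
C—D (12): skip — C and D already connected.
E—F (14): add. Components now {C,D,E,F,G,H,I}
MST edge set: {G—H, D—F, C—G, F—H, G—I, E—F}.
Of the listed edges, {G—I, D—F, C—G, E—F, G—H} are in the MST → 5.

5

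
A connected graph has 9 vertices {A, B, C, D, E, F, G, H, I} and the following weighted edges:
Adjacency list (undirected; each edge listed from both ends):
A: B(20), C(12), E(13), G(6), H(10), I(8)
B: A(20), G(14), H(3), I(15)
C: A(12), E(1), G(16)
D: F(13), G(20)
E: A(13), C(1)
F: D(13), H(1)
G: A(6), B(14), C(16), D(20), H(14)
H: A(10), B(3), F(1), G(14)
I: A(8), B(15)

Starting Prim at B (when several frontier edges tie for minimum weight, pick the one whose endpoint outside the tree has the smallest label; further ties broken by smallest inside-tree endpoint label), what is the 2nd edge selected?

F-H

Prim, starting at B.
Step 1: cheapest edge leaving the tree is B–H (3); add H.
Step 2: cheapest edge leaving the tree is F–H (1); add F.
Step 3: cheapest edge leaving the tree is A–H (10); add A.
Step 4: cheapest edge leaving the tree is A–G (6); add G.
Step 5: cheapest edge leaving the tree is A–I (8); add I.
Step 6: cheapest edge leaving the tree is A–C (12); add C.
Step 7: cheapest edge leaving the tree is C–E (1); add E.
Step 8: cheapest edge leaving the tree is D–F (13); add D.
The 2nd edge added is F–H.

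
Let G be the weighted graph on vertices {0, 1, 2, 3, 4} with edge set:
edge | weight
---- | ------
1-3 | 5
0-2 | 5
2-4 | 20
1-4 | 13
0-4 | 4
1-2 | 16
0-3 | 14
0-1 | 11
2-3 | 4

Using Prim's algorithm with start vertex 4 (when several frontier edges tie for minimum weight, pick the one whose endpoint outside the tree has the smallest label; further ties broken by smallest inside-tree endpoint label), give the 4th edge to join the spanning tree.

Prim, starting at 4.
Step 1: cheapest edge leaving the tree is 0-4 (4); add 0.
Step 2: cheapest edge leaving the tree is 0-2 (5); add 2.
Step 3: cheapest edge leaving the tree is 2-3 (4); add 3.
Step 4: cheapest edge leaving the tree is 1-3 (5); add 1.
The 4th edge added is 1-3.

1-3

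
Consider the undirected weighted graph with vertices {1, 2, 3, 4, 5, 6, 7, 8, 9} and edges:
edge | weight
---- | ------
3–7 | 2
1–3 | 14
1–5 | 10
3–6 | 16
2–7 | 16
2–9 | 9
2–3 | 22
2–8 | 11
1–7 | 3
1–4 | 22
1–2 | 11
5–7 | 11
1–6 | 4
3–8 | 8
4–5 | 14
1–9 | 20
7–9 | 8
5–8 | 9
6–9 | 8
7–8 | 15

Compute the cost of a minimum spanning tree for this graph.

57

Sort edges by weight, then run Kruskal:
3–7 (2): add — endpoints in different components.
1–7 (3): add — endpoints in different components.
1–6 (4): add — endpoints in different components.
3–8 (8): add — endpoints in different components.
6–9 (8): add — endpoints in different components.
7–9 (8): skip — 7 and 9 already connected.
2–9 (9): add — endpoints in different components.
5–8 (9): add — endpoints in different components.
1–5 (10): skip — 1 and 5 already connected.
1–2 (11): skip — 1 and 2 already connected.
2–8 (11): skip — 2 and 8 already connected.
5–7 (11): skip — 5 and 7 already connected.
1–3 (14): skip — 1 and 3 already connected.
4–5 (14): add — endpoints in different components.
MST edges: 3–7, 1–7, 1–6, 3–8, 6–9, 2–9, 5–8, 4–5; total weight 2+3+4+8+8+9+9+14 = 57.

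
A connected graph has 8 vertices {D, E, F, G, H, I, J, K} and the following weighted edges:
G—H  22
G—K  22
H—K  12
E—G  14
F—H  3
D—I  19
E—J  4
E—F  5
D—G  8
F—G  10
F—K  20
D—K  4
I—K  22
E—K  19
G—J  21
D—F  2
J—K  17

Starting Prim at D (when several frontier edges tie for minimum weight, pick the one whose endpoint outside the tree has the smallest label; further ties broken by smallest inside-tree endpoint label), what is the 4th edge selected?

Prim, starting at D.
Step 1: cheapest edge leaving the tree is D—F (2); add F.
Step 2: cheapest edge leaving the tree is F—H (3); add H.
Step 3: cheapest edge leaving the tree is D—K (4); add K.
Step 4: cheapest edge leaving the tree is E—F (5); add E.
Step 5: cheapest edge leaving the tree is E—J (4); add J.
Step 6: cheapest edge leaving the tree is D—G (8); add G.
Step 7: cheapest edge leaving the tree is D—I (19); add I.
The 4th edge added is E—F.

E-F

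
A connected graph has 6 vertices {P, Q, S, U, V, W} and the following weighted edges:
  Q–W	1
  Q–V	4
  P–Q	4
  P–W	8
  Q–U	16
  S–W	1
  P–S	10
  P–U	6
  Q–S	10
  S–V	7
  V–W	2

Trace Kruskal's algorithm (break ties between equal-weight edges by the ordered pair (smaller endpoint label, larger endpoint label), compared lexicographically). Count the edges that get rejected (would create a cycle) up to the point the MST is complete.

Sort edges by weight, then run Kruskal:
Q–W (1): add — endpoints in different components.
S–W (1): add — endpoints in different components.
V–W (2): add — endpoints in different components.
P–Q (4): add — endpoints in different components.
Q–V (4): skip — Q and V already connected.
P–U (6): add — endpoints in different components.
Edges rejected before the tree was complete: 1.

1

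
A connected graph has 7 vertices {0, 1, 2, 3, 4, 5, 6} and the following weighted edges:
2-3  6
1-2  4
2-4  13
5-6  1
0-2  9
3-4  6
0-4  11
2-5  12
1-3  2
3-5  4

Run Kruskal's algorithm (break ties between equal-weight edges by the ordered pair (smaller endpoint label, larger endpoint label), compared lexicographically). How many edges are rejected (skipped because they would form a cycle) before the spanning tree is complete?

Sort edges by weight, then run Kruskal:
5-6 (1): add — endpoints in different components.
1-3 (2): add — endpoints in different components.
1-2 (4): add — endpoints in different components.
3-5 (4): add — endpoints in different components.
2-3 (6): skip — 2 and 3 already connected.
3-4 (6): add — endpoints in different components.
0-2 (9): add — endpoints in different components.
Edges rejected before the tree was complete: 1.

1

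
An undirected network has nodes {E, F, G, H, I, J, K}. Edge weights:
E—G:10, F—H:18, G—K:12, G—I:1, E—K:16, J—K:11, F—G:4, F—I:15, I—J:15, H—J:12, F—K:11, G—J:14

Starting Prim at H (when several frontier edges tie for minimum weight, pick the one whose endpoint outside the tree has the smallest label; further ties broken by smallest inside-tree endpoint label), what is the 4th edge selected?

Prim, starting at H.
Step 1: cheapest edge leaving the tree is H—J (12); add J.
Step 2: cheapest edge leaving the tree is J—K (11); add K.
Step 3: cheapest edge leaving the tree is F—K (11); add F.
Step 4: cheapest edge leaving the tree is F—G (4); add G.
Step 5: cheapest edge leaving the tree is G—I (1); add I.
Step 6: cheapest edge leaving the tree is E—G (10); add E.
The 4th edge added is F—G.

F-G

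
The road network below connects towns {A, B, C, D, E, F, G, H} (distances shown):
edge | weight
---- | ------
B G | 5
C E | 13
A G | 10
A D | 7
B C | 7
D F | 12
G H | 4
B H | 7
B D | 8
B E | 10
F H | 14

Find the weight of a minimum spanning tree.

53

Prim's algorithm from A:
Step 1: frontier [A D 7, A G 10] → take A D (7); add D.
Step 2: frontier [A G 10, B D 8, D F 12] → take B D (8); add B.
Step 3: frontier [A G 10, B G 5, B C 7, B H 7, B E 10, D F 12] → take B G (5); add G.
Step 4: frontier [B C 7, B H 7, B E 10, D F 12, G H 4] → take G H (4); add H.
Step 5: frontier [B C 7, B E 10, D F 12, F H 14] → take B C (7); add C.
Step 6: frontier [B E 10, C E 13, D F 12, F H 14] → take B E (10); add E.
Step 7: frontier [D F 12, F H 14] → take D F (12); add F.
MST edges: A D, B D, B G, G H, B C, B E, D F; total weight 7+8+5+4+7+10+12 = 53.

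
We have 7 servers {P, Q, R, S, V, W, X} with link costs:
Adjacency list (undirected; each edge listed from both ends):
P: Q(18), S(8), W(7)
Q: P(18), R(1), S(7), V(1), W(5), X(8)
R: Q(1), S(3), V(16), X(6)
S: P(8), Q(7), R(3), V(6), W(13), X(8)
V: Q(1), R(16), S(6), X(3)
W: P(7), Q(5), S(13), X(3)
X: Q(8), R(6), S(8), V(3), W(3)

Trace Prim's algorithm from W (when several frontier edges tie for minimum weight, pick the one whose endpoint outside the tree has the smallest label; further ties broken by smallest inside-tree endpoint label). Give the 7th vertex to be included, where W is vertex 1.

Prim's algorithm from W:
Step 1: cheapest edge leaving the tree is W–X (3); add X.
Step 2: cheapest edge leaving the tree is V–X (3); add V.
Step 3: cheapest edge leaving the tree is Q–V (1); add Q.
Step 4: cheapest edge leaving the tree is Q–R (1); add R.
Step 5: cheapest edge leaving the tree is R–S (3); add S.
Step 6: cheapest edge leaving the tree is P–W (7); add P.
Vertex order: W, X, V, Q, R, S, P. The 7th vertex is P.

P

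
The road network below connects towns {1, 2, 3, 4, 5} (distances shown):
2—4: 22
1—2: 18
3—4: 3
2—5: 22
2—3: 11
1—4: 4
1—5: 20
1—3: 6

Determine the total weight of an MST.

Prim, starting at 3.
Step 1: cheapest edge leaving the tree is 3—4 (3); add 4.
Step 2: cheapest edge leaving the tree is 1—4 (4); add 1.
Step 3: cheapest edge leaving the tree is 2—3 (11); add 2.
Step 4: cheapest edge leaving the tree is 1—5 (20); add 5.
MST edges: 3—4, 1—4, 2—3, 1—5; total weight 3+4+11+20 = 38.

38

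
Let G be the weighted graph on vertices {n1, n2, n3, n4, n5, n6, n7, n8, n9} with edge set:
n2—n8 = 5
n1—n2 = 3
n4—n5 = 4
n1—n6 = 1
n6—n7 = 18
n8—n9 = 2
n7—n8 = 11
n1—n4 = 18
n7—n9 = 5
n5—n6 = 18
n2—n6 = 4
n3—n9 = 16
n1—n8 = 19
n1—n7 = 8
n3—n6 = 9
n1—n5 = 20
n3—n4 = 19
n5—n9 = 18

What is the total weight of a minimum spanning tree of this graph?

Kruskal: consider edges lightest-first.
n1—n6 (1): add — endpoints in different components.
n8—n9 (2): add — endpoints in different components.
n1—n2 (3): add — endpoints in different components.
n2—n6 (4): skip — n2 and n6 already connected.
n4—n5 (4): add — endpoints in different components.
n2—n8 (5): add — endpoints in different components.
n7—n9 (5): add — endpoints in different components.
n1—n7 (8): skip — n1 and n7 already connected.
n3—n6 (9): add — endpoints in different components.
n7—n8 (11): skip — n7 and n8 already connected.
n3—n9 (16): skip — n3 and n9 already connected.
n1—n4 (18): add — endpoints in different components.
MST edges: n1—n6, n8—n9, n1—n2, n4—n5, n2—n8, n7—n9, n3—n6, n1—n4; total weight 1+2+3+4+5+5+9+18 = 47.

47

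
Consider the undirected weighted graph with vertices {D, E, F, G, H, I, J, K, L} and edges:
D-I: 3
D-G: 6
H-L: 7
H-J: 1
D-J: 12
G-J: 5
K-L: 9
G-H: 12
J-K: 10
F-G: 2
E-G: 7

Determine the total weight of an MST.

Prim, starting at G.
Step 1: frontier [F-G 2, G-J 5, D-G 6, E-G 7, G-H 12] → take F-G (2); add F.
Step 2: frontier [G-J 5, D-G 6, E-G 7, G-H 12] → take G-J (5); add J.
Step 3: frontier [D-G 6, E-G 7, G-H 12, H-J 1, J-K 10, D-J 12] → take H-J (1); add H.
Step 4: frontier [D-G 6, E-G 7, H-L 7, J-K 10, D-J 12] → take D-G (6); add D.
Step 5: frontier [D-I 3, E-G 7, H-L 7, J-K 10] → take D-I (3); add I.
Step 6: frontier [E-G 7, H-L 7, J-K 10] → take E-G (7); add E.
Step 7: frontier [H-L 7, J-K 10] → take H-L (7); add L.
Step 8: frontier [J-K 10, K-L 9] → take K-L (9); add K.
MST edges: F-G, G-J, H-J, D-G, D-I, E-G, H-L, K-L; total weight 2+5+1+6+3+7+7+9 = 40.

40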